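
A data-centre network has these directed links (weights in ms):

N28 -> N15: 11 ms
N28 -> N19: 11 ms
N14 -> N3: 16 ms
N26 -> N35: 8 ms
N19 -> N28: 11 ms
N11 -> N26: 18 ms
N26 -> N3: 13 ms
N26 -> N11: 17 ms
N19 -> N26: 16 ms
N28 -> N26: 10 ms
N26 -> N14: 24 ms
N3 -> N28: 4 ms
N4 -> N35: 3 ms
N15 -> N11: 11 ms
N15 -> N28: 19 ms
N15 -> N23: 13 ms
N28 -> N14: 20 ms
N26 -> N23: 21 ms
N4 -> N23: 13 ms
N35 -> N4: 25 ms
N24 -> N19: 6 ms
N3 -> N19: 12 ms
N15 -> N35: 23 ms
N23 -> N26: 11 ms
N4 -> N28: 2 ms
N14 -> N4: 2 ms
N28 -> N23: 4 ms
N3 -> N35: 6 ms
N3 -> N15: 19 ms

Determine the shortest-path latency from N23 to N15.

Compare a few routes:
N23 → N26 → N3 → N15: 11+13+19 = 43
N23 → N26 → N3 → N28 → N15: 11+13+4+11 = 39
N23 → N26 → N35 → N4 → N28 → N15: 11+8+25+2+11 = 57
N23 → N26 → N14 → N4 → N28 → N15: 11+24+2+2+11 = 50
The minimum is 39 ms via N23 → N26 → N3 → N28 → N15.

39 ms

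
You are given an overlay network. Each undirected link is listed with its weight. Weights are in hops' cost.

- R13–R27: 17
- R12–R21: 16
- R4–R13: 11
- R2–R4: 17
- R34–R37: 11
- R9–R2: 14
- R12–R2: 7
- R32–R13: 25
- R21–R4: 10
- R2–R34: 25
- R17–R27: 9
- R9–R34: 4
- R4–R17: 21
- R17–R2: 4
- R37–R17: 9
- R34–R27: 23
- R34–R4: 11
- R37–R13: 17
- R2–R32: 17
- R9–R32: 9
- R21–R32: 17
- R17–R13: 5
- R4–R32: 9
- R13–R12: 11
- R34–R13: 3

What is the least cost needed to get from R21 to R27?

35 hops' cost

Settle nodes by increasing distance from R21:
R21: 0
R4: 10  (via R21)
R12: 16  (via R21)
R32: 17  (via R21)
R34: 21  (via R4)
R13: 21  (via R4)
R2: 23  (via R12)
R9: 25  (via R34)
R17: 26  (via R13)
R37: 32  (via R34)
R27: 35  (via R17)
Shortest route: R21 → R4 → R13 → R17 → R27 = 35 hops' cost.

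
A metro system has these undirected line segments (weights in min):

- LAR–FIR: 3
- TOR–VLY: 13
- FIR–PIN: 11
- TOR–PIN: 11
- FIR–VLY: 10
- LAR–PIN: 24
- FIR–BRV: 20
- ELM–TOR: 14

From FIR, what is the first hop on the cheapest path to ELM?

Enumerating some paths:
FIR → PIN → TOR → ELM: 11+11+14 = 36
FIR → LAR → PIN → TOR → ELM: 3+24+11+14 = 52
FIR → VLY → TOR → ELM: 10+13+14 = 37
The minimum is 36 min via FIR → PIN → TOR → ELM.
So from FIR the first move is to PIN.

PIN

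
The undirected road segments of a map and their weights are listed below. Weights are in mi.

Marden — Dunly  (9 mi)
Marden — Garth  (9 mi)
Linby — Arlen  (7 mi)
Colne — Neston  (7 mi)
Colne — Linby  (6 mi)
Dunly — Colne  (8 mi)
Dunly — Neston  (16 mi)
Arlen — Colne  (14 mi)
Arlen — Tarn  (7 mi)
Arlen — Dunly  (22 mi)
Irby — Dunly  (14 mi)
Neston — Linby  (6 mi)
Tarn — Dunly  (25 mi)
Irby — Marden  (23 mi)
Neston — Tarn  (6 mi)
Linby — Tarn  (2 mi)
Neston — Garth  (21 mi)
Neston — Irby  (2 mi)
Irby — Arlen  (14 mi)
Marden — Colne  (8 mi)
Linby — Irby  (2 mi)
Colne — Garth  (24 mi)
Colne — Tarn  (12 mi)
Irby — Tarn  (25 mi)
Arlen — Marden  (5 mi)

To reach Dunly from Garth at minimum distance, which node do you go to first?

Candidate routes:
Garth–Marden–Colne–Dunly: 9+8+8 = 25
Garth–Marden–Dunly: 9+9 = 18
The minimum is 18 mi via Garth–Marden–Dunly.
So from Garth the first move is to Marden.

Marden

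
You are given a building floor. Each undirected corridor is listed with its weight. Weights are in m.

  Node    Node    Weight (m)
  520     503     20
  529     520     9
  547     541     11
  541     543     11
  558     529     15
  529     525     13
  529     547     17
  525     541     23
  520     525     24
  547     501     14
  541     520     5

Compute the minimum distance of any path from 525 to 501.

44 m

Shortest distances from 525:
525: 0
529: 13  (via 525)
520: 22  (via 529)
541: 23  (via 525)
558: 28  (via 529)
547: 30  (via 529)
543: 34  (via 541)
503: 42  (via 520)
501: 44  (via 547)
Shortest route: 525–529–547–501 = 44 m.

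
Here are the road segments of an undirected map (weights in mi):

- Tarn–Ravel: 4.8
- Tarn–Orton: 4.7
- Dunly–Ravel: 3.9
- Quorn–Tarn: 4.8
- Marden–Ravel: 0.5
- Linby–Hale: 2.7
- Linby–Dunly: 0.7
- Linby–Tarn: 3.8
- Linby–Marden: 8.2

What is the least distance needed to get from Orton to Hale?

11.2 mi

Compare a few routes:
Orton → Tarn → Ravel → Marden → Linby → Hale: 4.7+4.8+0.5+8.2+2.7 = 20.9
Orton → Tarn → Linby → Hale: 4.7+3.8+2.7 = 11.2
Orton → Tarn → Ravel → Dunly → Linby → Hale: 4.7+4.8+3.9+0.7+2.7 = 16.8
The minimum is 11.2 mi via Orton → Tarn → Linby → Hale.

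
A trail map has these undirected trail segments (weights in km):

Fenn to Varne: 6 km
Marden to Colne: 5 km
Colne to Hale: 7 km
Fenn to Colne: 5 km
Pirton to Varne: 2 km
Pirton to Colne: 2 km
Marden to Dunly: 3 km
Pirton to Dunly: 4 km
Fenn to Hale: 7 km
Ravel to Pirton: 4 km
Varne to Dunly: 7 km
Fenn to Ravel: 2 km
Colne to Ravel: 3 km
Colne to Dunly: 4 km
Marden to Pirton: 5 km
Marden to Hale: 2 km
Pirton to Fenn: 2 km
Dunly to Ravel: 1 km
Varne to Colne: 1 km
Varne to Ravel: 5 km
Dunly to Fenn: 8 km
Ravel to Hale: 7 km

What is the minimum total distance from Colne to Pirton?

Settle nodes by increasing distance from Colne:
Colne: 0
Varne: 1  (via Colne)
Pirton: 2  (via Colne)
Shortest route: Colne → Pirton = 2 km.

2 km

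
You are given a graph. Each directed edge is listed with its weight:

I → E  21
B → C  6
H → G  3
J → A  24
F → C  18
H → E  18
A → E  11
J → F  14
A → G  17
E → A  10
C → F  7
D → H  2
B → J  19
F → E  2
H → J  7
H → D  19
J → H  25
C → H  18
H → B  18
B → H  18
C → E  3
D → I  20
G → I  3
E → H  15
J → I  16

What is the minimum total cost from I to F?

Shortest distances from I:
I: 0
E: 21  (via I)
A: 31  (via E)
H: 36  (via E)
G: 39  (via H)
J: 43  (via H)
B: 54  (via H)
D: 55  (via H)
F: 57  (via J)
Shortest route: I–E–H–J–F = 57.

57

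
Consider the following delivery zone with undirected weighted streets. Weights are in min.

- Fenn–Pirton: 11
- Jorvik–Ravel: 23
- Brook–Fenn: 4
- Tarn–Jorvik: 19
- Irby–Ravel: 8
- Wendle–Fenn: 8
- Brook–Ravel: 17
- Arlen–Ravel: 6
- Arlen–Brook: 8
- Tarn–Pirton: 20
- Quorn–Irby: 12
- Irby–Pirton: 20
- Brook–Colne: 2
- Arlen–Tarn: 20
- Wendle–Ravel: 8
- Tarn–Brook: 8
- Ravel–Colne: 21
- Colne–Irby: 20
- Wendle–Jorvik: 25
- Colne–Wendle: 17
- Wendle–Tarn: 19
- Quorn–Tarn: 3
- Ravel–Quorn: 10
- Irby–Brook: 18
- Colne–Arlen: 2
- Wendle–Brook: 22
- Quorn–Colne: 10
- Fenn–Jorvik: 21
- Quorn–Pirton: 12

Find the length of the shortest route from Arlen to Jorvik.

29 min

Shortest distances from Arlen:
Arlen: 0
Colne: 2  (via Arlen)
Brook: 4  (via Colne)
Ravel: 6  (via Arlen)
Fenn: 8  (via Brook)
Quorn: 12  (via Colne)
Tarn: 12  (via Brook)
Irby: 14  (via Ravel)
Wendle: 14  (via Ravel)
Pirton: 19  (via Fenn)
Jorvik: 29  (via Ravel)
Shortest route: Arlen–Ravel–Jorvik = 29 min.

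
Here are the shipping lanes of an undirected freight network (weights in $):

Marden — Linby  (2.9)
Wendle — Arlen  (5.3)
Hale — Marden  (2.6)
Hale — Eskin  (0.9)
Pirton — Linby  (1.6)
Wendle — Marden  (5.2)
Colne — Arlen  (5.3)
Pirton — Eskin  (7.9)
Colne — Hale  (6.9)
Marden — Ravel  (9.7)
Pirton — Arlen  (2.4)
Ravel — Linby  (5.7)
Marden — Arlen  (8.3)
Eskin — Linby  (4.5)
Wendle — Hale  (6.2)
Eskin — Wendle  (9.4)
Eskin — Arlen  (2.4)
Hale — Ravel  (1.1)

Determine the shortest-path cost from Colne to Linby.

$9.3

Settle nodes by increasing distance from Colne:
Colne: 0
Arlen: 5.3  (via Colne)
Hale: 6.9  (via Colne)
Eskin: 7.7  (via Arlen)
Pirton: 7.7  (via Arlen)
Ravel: 8  (via Hale)
Linby: 9.3  (via Pirton)
Shortest route: Colne–Arlen–Pirton–Linby = $9.3.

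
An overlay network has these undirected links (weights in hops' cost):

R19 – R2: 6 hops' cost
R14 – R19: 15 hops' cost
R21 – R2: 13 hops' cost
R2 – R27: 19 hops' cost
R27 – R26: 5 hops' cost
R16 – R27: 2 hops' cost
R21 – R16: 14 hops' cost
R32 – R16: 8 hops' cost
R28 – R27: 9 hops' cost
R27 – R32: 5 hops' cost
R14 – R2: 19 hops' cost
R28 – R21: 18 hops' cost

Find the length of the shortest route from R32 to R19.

Compare a few routes:
R32–R27–R16–R21–R2–R19: 5+2+14+13+6 = 40
R32–R27–R2–R19: 5+19+6 = 30
R32–R16–R27–R2–R19: 8+2+19+6 = 35
The minimum is 30 hops' cost via R32–R27–R2–R19.

30 hops' cost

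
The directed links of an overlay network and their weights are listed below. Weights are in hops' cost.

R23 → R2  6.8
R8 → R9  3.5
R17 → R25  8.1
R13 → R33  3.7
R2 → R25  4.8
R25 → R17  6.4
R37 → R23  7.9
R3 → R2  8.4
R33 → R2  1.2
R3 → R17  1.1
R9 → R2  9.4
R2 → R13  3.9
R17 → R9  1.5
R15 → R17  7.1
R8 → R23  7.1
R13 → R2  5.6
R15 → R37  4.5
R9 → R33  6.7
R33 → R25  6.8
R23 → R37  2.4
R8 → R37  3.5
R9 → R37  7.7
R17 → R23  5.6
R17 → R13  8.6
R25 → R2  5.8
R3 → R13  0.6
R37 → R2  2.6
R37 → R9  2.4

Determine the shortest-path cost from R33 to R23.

Settle nodes by increasing distance from R33:
R33: 0
R2: 1.2  (via R33)
R13: 5.1  (via R2)
R25: 6  (via R2)
R17: 12.4  (via R25)
R9: 13.9  (via R17)
R23: 18  (via R17)
Shortest route: R33 → R2 → R25 → R17 → R23 = 18 hops' cost.

18 hops' cost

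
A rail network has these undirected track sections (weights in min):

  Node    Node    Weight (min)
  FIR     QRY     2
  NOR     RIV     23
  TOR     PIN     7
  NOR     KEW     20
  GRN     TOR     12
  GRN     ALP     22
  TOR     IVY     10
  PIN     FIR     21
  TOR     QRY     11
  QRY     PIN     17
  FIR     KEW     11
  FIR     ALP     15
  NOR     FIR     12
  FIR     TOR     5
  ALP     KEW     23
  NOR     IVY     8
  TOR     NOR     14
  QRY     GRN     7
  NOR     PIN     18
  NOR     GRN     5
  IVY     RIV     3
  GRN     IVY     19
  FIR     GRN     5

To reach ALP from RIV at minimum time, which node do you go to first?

IVY

Enumerating some paths:
RIV - IVY - NOR - GRN - ALP: 3+8+5+22 = 38
RIV - IVY - TOR - FIR - ALP: 3+10+5+15 = 33
RIV - IVY - NOR - GRN - FIR - ALP: 3+8+5+5+15 = 36
The minimum is 33 min via RIV - IVY - TOR - FIR - ALP.
So from RIV the first move is to IVY.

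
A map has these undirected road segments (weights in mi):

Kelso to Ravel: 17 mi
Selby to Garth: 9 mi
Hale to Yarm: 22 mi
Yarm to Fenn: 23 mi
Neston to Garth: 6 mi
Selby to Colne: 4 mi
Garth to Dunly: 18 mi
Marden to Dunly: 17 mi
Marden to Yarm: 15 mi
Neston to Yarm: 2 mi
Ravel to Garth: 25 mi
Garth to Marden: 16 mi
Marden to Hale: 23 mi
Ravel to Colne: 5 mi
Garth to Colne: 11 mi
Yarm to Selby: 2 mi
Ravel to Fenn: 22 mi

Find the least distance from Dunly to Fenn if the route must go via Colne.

Best Dunly to Colne: Dunly → Garth → Colne costing 29
Best Colne to Fenn: Colne → Ravel → Fenn costing 27
Total via Colne: 29 + 27 = 56 mi.

56 mi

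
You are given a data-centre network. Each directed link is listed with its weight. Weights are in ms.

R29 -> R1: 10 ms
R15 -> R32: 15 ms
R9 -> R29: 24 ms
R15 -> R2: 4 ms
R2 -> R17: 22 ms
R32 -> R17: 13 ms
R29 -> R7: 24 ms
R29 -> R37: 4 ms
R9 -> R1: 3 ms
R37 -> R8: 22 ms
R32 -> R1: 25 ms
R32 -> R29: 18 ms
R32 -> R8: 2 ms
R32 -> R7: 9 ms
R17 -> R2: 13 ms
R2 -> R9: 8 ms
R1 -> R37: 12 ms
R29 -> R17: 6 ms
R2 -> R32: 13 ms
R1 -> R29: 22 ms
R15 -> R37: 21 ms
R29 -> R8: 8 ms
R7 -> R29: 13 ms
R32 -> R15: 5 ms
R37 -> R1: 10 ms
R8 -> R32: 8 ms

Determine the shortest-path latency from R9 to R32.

40 ms

Enumerating some paths:
R9 - R1 - R29 - R8 - R32: 3+22+8+8 = 41
R9 - R29 - R8 - R32: 24+8+8 = 40
Cheapest is R9 - R29 - R8 - R32 at 40 ms.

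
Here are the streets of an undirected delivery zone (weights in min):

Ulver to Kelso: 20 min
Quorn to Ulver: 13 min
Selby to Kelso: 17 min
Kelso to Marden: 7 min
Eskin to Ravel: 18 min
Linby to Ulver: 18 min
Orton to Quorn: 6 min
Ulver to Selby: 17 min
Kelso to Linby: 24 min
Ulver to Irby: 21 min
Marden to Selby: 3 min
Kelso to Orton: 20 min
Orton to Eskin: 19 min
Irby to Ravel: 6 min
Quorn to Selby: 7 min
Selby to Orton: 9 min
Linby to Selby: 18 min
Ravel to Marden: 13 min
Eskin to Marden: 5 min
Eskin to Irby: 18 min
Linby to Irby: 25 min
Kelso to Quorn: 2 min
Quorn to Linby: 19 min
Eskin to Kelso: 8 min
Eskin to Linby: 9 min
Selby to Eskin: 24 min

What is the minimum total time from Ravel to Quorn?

Settle nodes by increasing distance from Ravel:
Ravel: 0
Irby: 6  (via Ravel)
Marden: 13  (via Ravel)
Selby: 16  (via Marden)
Eskin: 18  (via Ravel)
Kelso: 20  (via Marden)
Quorn: 22  (via Kelso)
Shortest route: Ravel → Marden → Kelso → Quorn = 22 min.

22 min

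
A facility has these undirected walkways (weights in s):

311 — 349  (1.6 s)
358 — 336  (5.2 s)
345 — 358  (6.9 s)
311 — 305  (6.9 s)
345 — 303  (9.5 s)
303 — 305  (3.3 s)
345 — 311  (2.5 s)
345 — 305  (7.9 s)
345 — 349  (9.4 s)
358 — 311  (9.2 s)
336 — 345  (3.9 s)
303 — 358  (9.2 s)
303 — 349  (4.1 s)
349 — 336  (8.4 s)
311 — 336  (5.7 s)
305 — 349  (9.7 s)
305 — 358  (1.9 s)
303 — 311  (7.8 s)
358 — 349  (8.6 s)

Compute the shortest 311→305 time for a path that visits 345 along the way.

Best 311 to 345: 311 → 345 costing 2.5
Shortest 345→305: 345 → 305 = 7.9
Total via 345: 2.5 + 7.9 = 10.4 s.

10.4 s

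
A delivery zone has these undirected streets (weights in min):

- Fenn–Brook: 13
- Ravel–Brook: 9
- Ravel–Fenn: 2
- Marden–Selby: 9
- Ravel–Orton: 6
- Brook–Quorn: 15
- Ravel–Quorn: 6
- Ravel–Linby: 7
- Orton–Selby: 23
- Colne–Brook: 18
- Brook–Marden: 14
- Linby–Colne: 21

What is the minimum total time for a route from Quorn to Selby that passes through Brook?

Best Quorn to Brook: Quorn–Brook costing 15
Best Brook to Selby: Brook–Marden–Selby costing 23
Total via Brook: 15 + 23 = 38 min.

38 min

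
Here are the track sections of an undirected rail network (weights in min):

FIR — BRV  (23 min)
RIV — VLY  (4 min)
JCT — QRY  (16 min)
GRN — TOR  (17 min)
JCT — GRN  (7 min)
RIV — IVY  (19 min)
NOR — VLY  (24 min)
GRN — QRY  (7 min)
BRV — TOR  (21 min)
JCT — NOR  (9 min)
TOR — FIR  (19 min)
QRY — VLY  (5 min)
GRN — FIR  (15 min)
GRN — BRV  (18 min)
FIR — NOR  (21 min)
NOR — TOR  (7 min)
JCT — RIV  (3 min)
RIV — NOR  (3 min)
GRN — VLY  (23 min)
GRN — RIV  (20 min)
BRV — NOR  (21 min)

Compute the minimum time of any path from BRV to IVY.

Candidate routes:
BRV - NOR - RIV - IVY: 21+3+19 = 43
BRV - GRN - JCT - RIV - IVY: 18+7+3+19 = 47
The minimum is 43 min via BRV - NOR - RIV - IVY.

43 min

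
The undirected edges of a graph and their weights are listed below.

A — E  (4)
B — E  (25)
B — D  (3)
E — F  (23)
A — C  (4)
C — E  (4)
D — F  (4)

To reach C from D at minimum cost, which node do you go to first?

Candidate routes:
D–F–E–C: 4+23+4 = 31
D–B–E–C: 3+25+4 = 32
Cheapest is D–F–E–C at 31.
So from D the first move is to F.

F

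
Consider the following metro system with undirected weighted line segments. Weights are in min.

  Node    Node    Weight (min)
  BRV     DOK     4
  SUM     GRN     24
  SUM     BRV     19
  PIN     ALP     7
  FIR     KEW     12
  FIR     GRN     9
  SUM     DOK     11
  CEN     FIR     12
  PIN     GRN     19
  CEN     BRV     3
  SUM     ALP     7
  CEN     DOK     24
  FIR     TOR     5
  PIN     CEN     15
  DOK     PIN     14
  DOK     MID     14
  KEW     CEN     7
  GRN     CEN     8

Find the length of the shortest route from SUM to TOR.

35 min

Compare a few routes:
SUM–GRN–FIR–TOR: 24+9+5 = 38
SUM–DOK–BRV–CEN–FIR–TOR: 11+4+3+12+5 = 35
Cheapest is SUM–DOK–BRV–CEN–FIR–TOR at 35 min.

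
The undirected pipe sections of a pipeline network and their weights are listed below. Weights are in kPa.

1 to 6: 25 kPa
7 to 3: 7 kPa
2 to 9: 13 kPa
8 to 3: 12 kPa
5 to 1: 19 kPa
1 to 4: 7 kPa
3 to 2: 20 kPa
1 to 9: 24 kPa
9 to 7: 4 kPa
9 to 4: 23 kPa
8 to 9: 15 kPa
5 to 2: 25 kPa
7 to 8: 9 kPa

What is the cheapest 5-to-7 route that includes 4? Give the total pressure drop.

53 kPa

Best 5 to 4: 5–1–4 costing 26
Best 4 to 7: 4–9–7 costing 27
Total via 4: 26 + 27 = 53 kPa.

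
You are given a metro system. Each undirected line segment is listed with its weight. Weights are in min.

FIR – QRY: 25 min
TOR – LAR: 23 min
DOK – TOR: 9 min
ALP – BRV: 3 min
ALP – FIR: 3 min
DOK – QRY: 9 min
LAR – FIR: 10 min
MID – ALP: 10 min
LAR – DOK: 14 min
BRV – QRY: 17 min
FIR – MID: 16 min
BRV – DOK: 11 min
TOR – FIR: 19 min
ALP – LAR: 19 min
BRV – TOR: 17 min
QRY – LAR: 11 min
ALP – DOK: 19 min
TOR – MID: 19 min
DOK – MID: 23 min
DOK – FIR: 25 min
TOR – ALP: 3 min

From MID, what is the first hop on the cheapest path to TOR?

ALP

Candidate routes:
MID–ALP–TOR: 10+3 = 13
MID–TOR: 19 = 19
MID–FIR–ALP–TOR: 16+3+3 = 22
MID–ALP–BRV–TOR: 10+3+17 = 30
The minimum is 13 min via MID–ALP–TOR.
So from MID the first move is to ALP.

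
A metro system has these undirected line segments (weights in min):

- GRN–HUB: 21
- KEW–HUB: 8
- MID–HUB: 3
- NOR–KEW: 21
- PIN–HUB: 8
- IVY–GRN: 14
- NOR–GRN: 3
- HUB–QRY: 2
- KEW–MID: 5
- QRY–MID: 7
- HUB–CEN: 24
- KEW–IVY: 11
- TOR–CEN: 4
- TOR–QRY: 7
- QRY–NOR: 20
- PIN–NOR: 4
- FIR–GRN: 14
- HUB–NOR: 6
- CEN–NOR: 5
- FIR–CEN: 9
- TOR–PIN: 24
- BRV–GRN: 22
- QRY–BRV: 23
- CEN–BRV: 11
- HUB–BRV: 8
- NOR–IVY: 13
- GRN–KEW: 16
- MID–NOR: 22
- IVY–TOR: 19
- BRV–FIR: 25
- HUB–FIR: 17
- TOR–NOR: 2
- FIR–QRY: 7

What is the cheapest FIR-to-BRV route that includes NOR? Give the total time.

28 min

Best FIR to NOR: FIR → CEN → NOR costing 14
Shortest NOR→BRV: NOR → HUB → BRV = 14
Total via NOR: 14 + 14 = 28 min.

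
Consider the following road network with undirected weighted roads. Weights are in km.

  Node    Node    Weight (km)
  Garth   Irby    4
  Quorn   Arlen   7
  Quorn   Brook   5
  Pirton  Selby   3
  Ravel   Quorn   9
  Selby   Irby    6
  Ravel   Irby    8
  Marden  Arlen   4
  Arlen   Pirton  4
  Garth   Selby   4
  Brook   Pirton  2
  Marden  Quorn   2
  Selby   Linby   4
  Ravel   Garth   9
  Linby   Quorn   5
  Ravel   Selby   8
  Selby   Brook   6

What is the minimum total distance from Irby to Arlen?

Compare a few routes:
Irby → Selby → Pirton → Arlen: 6+3+4 = 13
Irby → Selby → Brook → Pirton → Arlen: 6+6+2+4 = 18
Irby → Garth → Selby → Pirton → Arlen: 4+4+3+4 = 15
Irby → Garth → Selby → Brook → Pirton → Arlen: 4+4+6+2+4 = 20
Cheapest is Irby → Selby → Pirton → Arlen at 13 km.

13 km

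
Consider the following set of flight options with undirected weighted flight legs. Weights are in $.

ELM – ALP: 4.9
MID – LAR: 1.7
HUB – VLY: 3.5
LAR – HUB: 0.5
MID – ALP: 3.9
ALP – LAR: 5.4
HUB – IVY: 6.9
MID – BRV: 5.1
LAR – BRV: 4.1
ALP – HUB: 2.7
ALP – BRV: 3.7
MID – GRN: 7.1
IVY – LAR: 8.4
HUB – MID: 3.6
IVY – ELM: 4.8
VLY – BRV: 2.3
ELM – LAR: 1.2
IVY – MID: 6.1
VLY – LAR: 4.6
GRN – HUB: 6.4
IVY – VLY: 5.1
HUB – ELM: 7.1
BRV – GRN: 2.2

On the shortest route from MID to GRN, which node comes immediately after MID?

GRN

Enumerating some paths:
MID - GRN: 7.1 = 7.1
MID - LAR - HUB - GRN: 1.7+0.5+6.4 = 8.6
MID - BRV - GRN: 5.1+2.2 = 7.3
MID - LAR - BRV - GRN: 1.7+4.1+2.2 = 8
The minimum is $7.1 via MID - GRN.
So from MID the first move is to GRN.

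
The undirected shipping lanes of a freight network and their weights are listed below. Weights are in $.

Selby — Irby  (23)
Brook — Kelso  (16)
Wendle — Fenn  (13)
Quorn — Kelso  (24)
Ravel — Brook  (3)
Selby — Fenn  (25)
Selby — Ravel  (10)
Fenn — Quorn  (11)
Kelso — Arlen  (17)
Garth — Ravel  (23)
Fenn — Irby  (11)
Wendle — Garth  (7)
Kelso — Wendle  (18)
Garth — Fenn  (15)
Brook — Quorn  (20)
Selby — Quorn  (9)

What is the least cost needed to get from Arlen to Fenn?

$48

Compare a few routes:
Arlen–Kelso–Wendle–Garth–Fenn: 17+18+7+15 = 57
Arlen–Kelso–Brook–Quorn–Fenn: 17+16+20+11 = 64
Arlen–Kelso–Wendle–Fenn: 17+18+13 = 48
Arlen–Kelso–Quorn–Fenn: 17+24+11 = 52
Cheapest is Arlen–Kelso–Wendle–Fenn at $48.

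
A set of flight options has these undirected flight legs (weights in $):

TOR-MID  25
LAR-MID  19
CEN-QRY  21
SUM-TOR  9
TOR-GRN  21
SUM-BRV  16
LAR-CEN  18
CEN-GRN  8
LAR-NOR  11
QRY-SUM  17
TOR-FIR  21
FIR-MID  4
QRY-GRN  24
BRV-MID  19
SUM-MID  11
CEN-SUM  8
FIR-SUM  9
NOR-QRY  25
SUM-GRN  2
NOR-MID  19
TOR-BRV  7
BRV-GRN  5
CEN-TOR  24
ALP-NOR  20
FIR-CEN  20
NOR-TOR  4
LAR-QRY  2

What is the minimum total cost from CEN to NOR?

Candidate routes:
CEN–GRN–SUM–TOR–NOR: 8+2+9+4 = 23
CEN–SUM–TOR–NOR: 8+9+4 = 21
The minimum is $21 via CEN–SUM–TOR–NOR.

$21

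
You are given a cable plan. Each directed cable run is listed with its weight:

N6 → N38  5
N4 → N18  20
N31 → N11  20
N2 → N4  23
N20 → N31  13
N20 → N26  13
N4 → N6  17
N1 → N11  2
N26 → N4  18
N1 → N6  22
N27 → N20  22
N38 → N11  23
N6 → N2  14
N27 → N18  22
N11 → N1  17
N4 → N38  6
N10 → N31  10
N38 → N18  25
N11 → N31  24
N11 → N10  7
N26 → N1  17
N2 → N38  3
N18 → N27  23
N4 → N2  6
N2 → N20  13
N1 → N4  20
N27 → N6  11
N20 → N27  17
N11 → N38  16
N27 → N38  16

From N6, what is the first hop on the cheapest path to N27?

N2

Compare a few routes:
N6 → N38 → N18 → N27: 5+25+23 = 53
N6 → N2 → N20 → N27: 14+13+17 = 44
N6 → N2 → N38 → N18 → N27: 14+3+25+23 = 65
Cheapest is N6 → N2 → N20 → N27 at 44.
So from N6 the first move is to N2.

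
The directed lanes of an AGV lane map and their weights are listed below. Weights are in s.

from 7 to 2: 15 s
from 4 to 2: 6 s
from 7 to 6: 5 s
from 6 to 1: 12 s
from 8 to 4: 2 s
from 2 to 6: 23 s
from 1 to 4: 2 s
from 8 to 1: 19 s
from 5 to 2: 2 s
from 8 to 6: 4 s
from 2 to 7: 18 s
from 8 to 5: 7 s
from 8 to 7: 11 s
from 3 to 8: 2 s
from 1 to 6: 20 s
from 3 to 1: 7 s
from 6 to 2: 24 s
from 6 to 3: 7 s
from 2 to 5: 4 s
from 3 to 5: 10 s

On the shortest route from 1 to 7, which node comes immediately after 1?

Compare a few routes:
1–4–2–7: 2+6+18 = 26
1–6–3–8–7: 20+7+2+11 = 40
The minimum is 26 s via 1–4–2–7.
So from 1 the first move is to 4.

4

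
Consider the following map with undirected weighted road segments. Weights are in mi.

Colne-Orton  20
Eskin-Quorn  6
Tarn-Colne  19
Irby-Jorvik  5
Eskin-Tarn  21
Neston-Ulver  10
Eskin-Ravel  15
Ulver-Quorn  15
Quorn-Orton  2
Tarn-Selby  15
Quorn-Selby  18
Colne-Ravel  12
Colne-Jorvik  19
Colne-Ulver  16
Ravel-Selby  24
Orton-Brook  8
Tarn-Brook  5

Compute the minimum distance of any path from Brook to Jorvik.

Enumerating some paths:
Brook - Tarn - Colne - Jorvik: 5+19+19 = 43
Brook - Orton - Colne - Jorvik: 8+20+19 = 47
Cheapest is Brook - Tarn - Colne - Jorvik at 43 mi.

43 mi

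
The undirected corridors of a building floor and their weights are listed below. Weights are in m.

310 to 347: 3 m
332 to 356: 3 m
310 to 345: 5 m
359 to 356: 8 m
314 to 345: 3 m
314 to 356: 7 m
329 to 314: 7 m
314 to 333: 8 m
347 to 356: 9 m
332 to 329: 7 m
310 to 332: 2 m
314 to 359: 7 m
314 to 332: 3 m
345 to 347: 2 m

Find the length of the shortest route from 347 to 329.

Settle nodes by increasing distance from 347:
347: 0
345: 2  (via 347)
310: 3  (via 347)
332: 5  (via 310)
314: 5  (via 345)
356: 8  (via 332)
329: 12  (via 332)
Shortest route: 347–310–332–329 = 12 m.

12 m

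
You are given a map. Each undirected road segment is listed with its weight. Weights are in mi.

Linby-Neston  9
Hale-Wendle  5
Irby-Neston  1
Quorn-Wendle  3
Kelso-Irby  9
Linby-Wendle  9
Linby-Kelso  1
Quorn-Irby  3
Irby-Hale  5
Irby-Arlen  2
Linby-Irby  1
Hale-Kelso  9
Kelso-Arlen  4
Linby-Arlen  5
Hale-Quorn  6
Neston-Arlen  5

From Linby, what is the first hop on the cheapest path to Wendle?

Irby

Candidate routes:
Linby → Irby → Hale → Wendle: 1+5+5 = 11
Linby → Wendle: 9 = 9
Linby → Irby → Quorn → Wendle: 1+3+3 = 7
The minimum is 7 mi via Linby → Irby → Quorn → Wendle.
So from Linby the first move is to Irby.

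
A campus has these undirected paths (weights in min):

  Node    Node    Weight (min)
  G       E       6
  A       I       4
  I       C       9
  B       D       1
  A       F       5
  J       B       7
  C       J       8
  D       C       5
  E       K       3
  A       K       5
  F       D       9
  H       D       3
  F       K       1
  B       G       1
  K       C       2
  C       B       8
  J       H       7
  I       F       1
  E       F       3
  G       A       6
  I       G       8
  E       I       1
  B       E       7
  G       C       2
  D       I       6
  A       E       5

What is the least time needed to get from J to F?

11 min

Shortest distances from J:
J: 0
B: 7  (via J)
H: 7  (via J)
C: 8  (via J)
D: 8  (via B)
G: 8  (via B)
K: 10  (via C)
F: 11  (via K)
Shortest route: J–C–K–F = 11 min.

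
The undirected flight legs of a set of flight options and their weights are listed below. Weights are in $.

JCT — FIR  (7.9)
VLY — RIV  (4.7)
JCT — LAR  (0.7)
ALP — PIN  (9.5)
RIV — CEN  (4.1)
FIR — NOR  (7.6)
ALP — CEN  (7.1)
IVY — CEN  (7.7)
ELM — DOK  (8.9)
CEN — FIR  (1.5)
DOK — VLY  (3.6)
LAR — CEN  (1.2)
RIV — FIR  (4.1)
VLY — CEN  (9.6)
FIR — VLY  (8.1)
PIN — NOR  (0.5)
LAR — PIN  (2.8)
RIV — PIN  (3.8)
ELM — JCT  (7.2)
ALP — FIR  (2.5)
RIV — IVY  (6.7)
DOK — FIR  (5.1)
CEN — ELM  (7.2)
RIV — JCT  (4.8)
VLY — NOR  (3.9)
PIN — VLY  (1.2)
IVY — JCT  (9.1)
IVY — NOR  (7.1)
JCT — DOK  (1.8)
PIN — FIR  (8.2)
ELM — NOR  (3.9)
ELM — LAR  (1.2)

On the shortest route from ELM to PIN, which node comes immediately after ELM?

Enumerating some paths:
ELM - NOR - PIN: 3.9+0.5 = 4.4
ELM - LAR - PIN: 1.2+2.8 = 4
The minimum is $4 via ELM - LAR - PIN.
So from ELM the first move is to LAR.

LAR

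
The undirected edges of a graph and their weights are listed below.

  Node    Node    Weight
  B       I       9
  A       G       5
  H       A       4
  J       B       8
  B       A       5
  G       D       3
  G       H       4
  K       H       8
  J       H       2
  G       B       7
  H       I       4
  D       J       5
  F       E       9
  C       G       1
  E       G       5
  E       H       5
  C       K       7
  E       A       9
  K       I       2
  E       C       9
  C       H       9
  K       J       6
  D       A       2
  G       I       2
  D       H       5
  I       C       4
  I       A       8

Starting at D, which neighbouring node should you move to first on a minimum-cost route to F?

Candidate routes:
D → A → E → F: 2+9+9 = 20
D → H → E → F: 5+5+9 = 19
D → G → E → F: 3+5+9 = 17
Cheapest is D → G → E → F at 17.
So from D the first move is to G.

G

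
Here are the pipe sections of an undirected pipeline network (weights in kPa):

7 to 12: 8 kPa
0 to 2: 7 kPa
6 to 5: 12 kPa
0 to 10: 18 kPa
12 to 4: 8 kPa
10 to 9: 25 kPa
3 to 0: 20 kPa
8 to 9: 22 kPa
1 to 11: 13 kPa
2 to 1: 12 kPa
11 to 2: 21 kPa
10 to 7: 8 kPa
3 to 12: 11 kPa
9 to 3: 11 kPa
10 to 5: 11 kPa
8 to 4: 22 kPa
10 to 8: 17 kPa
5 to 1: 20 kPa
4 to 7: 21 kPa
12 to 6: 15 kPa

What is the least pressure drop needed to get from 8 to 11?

61 kPa

Enumerating some paths:
8–10–5–1–11: 17+11+20+13 = 61
8–10–0–2–1–11: 17+18+7+12+13 = 67
8–9–3–0–2–11: 22+11+20+7+21 = 81
8–10–0–2–11: 17+18+7+21 = 63
Cheapest is 8–10–5–1–11 at 61 kPa.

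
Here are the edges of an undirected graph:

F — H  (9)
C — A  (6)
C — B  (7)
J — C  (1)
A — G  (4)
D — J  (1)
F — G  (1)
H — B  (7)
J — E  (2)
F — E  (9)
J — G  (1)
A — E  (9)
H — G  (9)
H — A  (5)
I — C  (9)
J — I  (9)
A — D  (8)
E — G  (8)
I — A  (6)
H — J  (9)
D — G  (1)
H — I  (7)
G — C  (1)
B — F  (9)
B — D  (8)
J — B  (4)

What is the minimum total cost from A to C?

5

Candidate routes:
A → C: 6 = 6
A → G → J → C: 4+1+1 = 6
A → G → C: 4+1 = 5
The minimum is 5 via A → G → C.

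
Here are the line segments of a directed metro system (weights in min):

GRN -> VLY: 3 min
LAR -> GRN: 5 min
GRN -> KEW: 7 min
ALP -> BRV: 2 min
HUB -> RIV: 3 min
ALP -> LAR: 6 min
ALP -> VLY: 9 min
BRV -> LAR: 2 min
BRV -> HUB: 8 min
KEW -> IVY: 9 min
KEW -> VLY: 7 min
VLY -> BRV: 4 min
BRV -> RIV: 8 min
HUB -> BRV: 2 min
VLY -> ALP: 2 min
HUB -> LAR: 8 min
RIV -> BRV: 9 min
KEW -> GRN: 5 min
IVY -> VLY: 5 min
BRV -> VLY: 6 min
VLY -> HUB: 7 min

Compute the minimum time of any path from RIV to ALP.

17 min

Shortest distances from RIV:
RIV: 0
BRV: 9  (via RIV)
LAR: 11  (via BRV)
VLY: 15  (via BRV)
GRN: 16  (via LAR)
ALP: 17  (via VLY)
Shortest route: RIV–BRV–VLY–ALP = 17 min.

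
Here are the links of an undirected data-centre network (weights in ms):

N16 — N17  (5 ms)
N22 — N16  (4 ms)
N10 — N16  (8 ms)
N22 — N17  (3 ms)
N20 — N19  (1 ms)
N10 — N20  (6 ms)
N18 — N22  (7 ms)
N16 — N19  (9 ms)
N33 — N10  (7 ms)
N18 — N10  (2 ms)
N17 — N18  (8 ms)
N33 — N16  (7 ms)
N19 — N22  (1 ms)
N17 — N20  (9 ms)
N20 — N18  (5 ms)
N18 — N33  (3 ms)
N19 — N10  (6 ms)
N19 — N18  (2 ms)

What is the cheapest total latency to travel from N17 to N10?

8 ms

Running Dijkstra from N17:
N17: 0
N22: 3  (via N17)
N19: 4  (via N22)
N20: 5  (via N19)
N16: 5  (via N17)
N18: 6  (via N19)
N10: 8  (via N18)
Shortest route: N17 → N22 → N19 → N18 → N10 = 8 ms.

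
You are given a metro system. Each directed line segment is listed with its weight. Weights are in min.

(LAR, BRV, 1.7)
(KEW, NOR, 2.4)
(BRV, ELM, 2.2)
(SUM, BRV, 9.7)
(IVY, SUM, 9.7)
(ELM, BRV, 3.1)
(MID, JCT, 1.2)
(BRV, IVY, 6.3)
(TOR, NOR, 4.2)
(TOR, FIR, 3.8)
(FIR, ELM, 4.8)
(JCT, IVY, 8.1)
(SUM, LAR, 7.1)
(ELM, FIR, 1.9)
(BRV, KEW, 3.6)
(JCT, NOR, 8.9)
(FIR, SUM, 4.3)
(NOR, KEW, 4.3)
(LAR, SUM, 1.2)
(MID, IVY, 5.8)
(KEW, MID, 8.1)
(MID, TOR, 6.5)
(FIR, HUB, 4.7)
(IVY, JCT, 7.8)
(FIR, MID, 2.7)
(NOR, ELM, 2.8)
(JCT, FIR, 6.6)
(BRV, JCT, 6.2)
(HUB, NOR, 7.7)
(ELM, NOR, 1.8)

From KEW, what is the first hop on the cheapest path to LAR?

NOR

Candidate routes:
KEW - NOR - ELM - FIR - SUM - LAR: 2.4+2.8+1.9+4.3+7.1 = 18.5
KEW - MID - JCT - FIR - SUM - LAR: 8.1+1.2+6.6+4.3+7.1 = 27.3
The minimum is 18.5 min via KEW - NOR - ELM - FIR - SUM - LAR.
So from KEW the first move is to NOR.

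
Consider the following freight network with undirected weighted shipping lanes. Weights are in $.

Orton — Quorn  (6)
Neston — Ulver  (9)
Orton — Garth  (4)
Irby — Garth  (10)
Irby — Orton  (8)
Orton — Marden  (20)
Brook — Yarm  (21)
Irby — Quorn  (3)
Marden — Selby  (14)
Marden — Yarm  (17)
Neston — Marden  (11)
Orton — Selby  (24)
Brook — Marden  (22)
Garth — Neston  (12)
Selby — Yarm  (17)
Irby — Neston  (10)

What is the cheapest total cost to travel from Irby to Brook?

$43

Compare a few routes:
Irby → Quorn → Orton → Marden → Brook: 3+6+20+22 = 51
Irby → Neston → Marden → Brook: 10+11+22 = 43
Irby → Orton → Marden → Brook: 8+20+22 = 50
Cheapest is Irby → Neston → Marden → Brook at $43.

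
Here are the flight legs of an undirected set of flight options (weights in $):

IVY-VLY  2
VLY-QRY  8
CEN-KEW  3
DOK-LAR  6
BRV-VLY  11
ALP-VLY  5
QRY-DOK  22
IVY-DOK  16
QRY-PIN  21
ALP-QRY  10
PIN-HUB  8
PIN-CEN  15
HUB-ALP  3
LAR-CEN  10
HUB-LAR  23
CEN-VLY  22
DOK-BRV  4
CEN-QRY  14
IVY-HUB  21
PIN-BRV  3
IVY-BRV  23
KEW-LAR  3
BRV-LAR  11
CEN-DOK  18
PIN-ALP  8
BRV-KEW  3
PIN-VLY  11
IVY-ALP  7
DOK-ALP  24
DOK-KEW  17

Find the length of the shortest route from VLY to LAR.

Enumerating some paths:
VLY–PIN–BRV–KEW–LAR: 11+3+3+3 = 20
VLY–BRV–KEW–LAR: 11+3+3 = 17
The minimum is $17 via VLY–BRV–KEW–LAR.

$17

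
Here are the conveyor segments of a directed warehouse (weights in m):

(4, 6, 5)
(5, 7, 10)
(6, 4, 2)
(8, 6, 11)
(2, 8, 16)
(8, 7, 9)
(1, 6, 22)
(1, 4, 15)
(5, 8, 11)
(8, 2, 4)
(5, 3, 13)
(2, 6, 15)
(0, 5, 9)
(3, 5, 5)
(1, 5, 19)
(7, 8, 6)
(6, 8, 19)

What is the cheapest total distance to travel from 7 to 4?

19 m

Candidate routes:
7–8–6–4: 6+11+2 = 19
7–8–2–6–4: 6+4+15+2 = 27
Cheapest is 7–8–6–4 at 19 m.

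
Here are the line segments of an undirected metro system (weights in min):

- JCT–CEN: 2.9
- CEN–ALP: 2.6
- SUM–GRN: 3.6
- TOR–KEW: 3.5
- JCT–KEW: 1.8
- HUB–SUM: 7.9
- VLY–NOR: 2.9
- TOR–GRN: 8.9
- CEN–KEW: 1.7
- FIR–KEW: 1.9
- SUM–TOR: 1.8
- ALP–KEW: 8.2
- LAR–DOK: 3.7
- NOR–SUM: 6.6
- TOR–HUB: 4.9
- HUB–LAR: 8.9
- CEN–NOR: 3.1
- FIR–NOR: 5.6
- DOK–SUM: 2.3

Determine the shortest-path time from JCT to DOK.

9.4 min

Enumerating some paths:
JCT–CEN–NOR–SUM–DOK: 2.9+3.1+6.6+2.3 = 14.9
JCT–CEN–KEW–TOR–SUM–DOK: 2.9+1.7+3.5+1.8+2.3 = 12.2
JCT–KEW–TOR–SUM–DOK: 1.8+3.5+1.8+2.3 = 9.4
Cheapest is JCT–KEW–TOR–SUM–DOK at 9.4 min.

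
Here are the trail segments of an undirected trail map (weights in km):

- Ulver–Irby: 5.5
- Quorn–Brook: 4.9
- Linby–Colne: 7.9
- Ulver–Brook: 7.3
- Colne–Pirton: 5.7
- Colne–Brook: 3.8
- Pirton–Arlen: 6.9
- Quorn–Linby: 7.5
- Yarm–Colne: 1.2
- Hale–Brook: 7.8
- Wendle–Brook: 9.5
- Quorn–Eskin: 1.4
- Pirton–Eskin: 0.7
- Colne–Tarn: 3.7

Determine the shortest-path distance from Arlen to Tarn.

16.3 km

Candidate routes:
Arlen → Pirton → Eskin → Quorn → Linby → Colne → Tarn: 6.9+0.7+1.4+7.5+7.9+3.7 = 28.1
Arlen → Pirton → Eskin → Quorn → Brook → Colne → Tarn: 6.9+0.7+1.4+4.9+3.8+3.7 = 21.4
Arlen → Pirton → Colne → Tarn: 6.9+5.7+3.7 = 16.3
The minimum is 16.3 km via Arlen → Pirton → Colne → Tarn.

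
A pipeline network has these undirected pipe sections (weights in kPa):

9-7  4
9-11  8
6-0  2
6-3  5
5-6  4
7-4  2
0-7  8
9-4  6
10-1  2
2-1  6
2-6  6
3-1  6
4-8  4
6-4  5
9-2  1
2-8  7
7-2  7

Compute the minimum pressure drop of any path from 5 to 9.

11 kPa

Compare a few routes:
5 → 6 → 4 → 9: 4+5+6 = 15
5 → 6 → 2 → 9: 4+6+1 = 11
Cheapest is 5 → 6 → 2 → 9 at 11 kPa.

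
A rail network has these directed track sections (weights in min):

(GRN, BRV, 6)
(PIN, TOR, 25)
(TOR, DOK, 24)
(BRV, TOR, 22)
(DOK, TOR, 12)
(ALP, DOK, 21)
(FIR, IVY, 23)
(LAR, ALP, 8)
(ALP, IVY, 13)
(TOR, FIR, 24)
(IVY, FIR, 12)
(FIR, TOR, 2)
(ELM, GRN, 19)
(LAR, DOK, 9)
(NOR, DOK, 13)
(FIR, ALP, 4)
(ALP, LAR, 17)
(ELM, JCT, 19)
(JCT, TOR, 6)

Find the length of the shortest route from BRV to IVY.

63 min

Compare a few routes:
BRV–TOR–FIR–IVY: 22+24+23 = 69
BRV–TOR–FIR–ALP–IVY: 22+24+4+13 = 63
Cheapest is BRV–TOR–FIR–ALP–IVY at 63 min.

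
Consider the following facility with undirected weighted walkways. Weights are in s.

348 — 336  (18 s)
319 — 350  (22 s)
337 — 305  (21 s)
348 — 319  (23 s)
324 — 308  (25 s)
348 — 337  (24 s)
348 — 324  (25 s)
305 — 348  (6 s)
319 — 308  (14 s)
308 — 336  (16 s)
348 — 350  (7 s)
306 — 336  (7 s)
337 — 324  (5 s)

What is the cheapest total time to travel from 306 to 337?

49 s

Settle nodes by increasing distance from 306:
306: 0
336: 7  (via 306)
308: 23  (via 336)
348: 25  (via 336)
305: 31  (via 348)
350: 32  (via 348)
319: 37  (via 308)
324: 48  (via 308)
337: 49  (via 348)
Shortest route: 306 → 336 → 348 → 337 = 49 s.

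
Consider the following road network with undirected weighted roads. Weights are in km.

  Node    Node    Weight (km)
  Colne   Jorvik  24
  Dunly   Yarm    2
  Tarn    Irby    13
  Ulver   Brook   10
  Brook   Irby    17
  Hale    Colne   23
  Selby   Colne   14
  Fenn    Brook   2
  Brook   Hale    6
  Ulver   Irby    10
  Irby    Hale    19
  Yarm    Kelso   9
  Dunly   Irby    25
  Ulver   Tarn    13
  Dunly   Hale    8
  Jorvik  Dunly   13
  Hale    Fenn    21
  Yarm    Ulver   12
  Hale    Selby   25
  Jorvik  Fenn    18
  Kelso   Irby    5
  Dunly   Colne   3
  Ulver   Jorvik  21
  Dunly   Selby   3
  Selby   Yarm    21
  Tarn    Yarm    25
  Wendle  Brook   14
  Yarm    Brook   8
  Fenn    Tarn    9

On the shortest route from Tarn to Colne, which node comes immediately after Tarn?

Compare a few routes:
Tarn–Ulver–Yarm–Dunly–Colne: 13+12+2+3 = 30
Tarn–Fenn–Brook–Yarm–Dunly–Colne: 9+2+8+2+3 = 24
Tarn–Fenn–Brook–Hale–Dunly–Colne: 9+2+6+8+3 = 28
The minimum is 24 km via Tarn–Fenn–Brook–Yarm–Dunly–Colne.
So from Tarn the first move is to Fenn.

Fenn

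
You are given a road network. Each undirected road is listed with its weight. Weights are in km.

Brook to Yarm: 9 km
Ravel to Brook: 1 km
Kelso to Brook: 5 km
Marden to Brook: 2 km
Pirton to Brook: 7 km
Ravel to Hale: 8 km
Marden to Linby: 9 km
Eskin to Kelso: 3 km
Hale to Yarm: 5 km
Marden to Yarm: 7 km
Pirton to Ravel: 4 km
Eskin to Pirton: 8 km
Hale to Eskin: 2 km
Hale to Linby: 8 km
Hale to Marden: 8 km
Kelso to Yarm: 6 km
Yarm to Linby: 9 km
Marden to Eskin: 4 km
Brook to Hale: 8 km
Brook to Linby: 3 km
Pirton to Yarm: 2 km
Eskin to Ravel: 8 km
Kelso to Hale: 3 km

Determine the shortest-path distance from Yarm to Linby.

9 km

Shortest distances from Yarm:
Yarm: 0
Pirton: 2  (via Yarm)
Hale: 5  (via Yarm)
Ravel: 6  (via Pirton)
Kelso: 6  (via Yarm)
Eskin: 7  (via Hale)
Brook: 7  (via Ravel)
Marden: 7  (via Yarm)
Linby: 9  (via Yarm)
Shortest route: Yarm → Linby = 9 km.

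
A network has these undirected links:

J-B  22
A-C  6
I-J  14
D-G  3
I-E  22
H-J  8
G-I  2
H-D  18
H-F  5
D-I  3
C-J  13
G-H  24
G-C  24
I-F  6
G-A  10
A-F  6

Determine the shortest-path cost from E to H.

33

Running Dijkstra from E:
E: 0
I: 22  (via E)
G: 24  (via I)
D: 25  (via I)
F: 28  (via I)
H: 33  (via F)
Shortest route: E–I–F–H = 33.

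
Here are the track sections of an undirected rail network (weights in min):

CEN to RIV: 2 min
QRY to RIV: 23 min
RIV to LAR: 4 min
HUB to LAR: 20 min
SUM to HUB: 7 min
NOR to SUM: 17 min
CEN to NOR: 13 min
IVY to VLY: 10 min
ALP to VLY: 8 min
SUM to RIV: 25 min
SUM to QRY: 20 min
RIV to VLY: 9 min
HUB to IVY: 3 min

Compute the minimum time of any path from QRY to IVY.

Shortest distances from QRY:
QRY: 0
SUM: 20  (via QRY)
RIV: 23  (via QRY)
CEN: 25  (via RIV)
LAR: 27  (via RIV)
HUB: 27  (via SUM)
IVY: 30  (via HUB)
Shortest route: QRY–SUM–HUB–IVY = 30 min.

30 min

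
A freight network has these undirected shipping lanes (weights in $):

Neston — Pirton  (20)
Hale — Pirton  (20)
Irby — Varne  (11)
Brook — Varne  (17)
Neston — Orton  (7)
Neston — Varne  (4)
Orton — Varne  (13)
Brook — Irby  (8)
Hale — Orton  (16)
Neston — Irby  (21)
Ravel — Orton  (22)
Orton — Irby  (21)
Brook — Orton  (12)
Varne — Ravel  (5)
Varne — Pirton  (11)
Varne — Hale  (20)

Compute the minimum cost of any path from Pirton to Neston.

Compare a few routes:
Pirton → Varne → Neston: 11+4 = 15
Pirton → Neston: 20 = 20
Pirton → Varne → Orton → Neston: 11+13+7 = 31
Cheapest is Pirton → Varne → Neston at $15.

$15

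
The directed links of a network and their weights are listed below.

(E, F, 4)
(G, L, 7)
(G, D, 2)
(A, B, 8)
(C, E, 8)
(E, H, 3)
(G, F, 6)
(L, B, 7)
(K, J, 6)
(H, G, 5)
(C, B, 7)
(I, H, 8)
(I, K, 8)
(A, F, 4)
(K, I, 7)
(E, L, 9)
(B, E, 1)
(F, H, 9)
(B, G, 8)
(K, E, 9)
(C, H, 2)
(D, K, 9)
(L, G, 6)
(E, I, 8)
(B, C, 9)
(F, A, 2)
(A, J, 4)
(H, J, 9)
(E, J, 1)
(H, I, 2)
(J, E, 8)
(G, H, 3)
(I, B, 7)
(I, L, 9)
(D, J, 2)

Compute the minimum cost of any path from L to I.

11

Shortest distances from L:
L: 0
G: 6  (via L)
B: 7  (via L)
D: 8  (via G)
E: 8  (via B)
H: 9  (via G)
J: 9  (via E)
I: 11  (via H)
Shortest route: L–G–H–I = 11.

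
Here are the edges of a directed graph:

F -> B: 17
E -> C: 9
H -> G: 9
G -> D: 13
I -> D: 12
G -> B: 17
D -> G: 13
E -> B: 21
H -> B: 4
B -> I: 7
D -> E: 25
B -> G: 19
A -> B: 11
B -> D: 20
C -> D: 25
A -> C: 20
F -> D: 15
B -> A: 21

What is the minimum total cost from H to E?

Enumerating some paths:
H–B–I–D–E: 4+7+12+25 = 48
H–G–D–E: 9+13+25 = 47
H–B–G–D–E: 4+19+13+25 = 61
H–B–D–E: 4+20+25 = 49
Cheapest is H–G–D–E at 47.

47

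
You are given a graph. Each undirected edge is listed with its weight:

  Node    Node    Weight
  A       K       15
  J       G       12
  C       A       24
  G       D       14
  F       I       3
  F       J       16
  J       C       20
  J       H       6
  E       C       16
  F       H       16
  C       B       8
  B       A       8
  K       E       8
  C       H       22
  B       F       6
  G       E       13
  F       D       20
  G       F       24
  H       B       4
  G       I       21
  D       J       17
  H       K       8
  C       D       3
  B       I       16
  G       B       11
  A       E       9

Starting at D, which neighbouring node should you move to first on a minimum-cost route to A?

C

Candidate routes:
D → C → B → A: 3+8+8 = 19
D → C → E → A: 3+16+9 = 28
D → C → A: 3+24 = 27
The minimum is 19 via D → C → B → A.
So from D the first move is to C.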